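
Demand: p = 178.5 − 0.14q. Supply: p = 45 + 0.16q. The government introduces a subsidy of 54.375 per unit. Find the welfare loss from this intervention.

4927.73

Competitive equilibrium: 178.5 − 0.14q = 45 + 0.16q → q* = 445, p* = 116.2.
The subsidy lowers effective supply by 54.375: p = 0.16q − 9.375.
New quantity: 178.5 − 0.14q = 0.16q − 9.375 → q' = 626.25.
Overproduction Δq = 626.25 − 445 = 181.25; wedge = subsidy = 54.375.
DWL = ½ × 181.25 × 54.375 = 4927.73.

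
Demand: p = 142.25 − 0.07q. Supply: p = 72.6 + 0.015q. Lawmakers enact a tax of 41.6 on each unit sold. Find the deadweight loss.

Competitive equilibrium: 142.25 − 0.07q = 72.6 + 0.015q → q* = 819.41176, p* = 84.89118.
With the tax, the buyer price exceeds the seller price by 41.6: (142.25 − 0.07q) − (72.6 + 0.015q) = 41.6 → q' = 330.
Δq = 819.41176 − 330 = 489.41176; the wedge equals the tax, 41.6.
Deadweight loss = ½ × 489.41176 × 41.6 = 10179.76.

10179.76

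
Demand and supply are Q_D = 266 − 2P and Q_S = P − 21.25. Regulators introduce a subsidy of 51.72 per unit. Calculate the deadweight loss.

891.65

In inverse form: demand P = 133 − 0.5Q, supply P = 21.25 + Q.
Competitive equilibrium: 133 − 0.5Q = 21.25 + Q → Q* = 74.5, P* = 95.75.
The subsidy lowers effective supply by 51.72: P = Q − 30.47.
New quantity: 133 − 0.5Q = Q − 30.47 → Q' = 108.98.
Overproduction ΔQ = 108.98 − 74.5 = 34.48; wedge = subsidy = 51.72.
DWL = ½ × 34.48 × 51.72 = 891.65.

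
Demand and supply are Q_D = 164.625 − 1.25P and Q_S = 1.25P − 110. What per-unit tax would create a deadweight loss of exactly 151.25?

22

In inverse form: demand P = 131.7 − 0.8Q, supply P = 88 + 0.8Q.
Competitive equilibrium: 131.7 − 0.8Q = 88 + 0.8Q → Q* = 27.3125, P* = 109.85.
A tax t gives ΔQ = t/1.6 and wedge t, so DWL = t²/3.2.
t²/3.2 = 151.25 → t² = 484 → t = 22.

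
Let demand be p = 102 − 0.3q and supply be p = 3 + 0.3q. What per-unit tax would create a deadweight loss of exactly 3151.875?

61.5

Competitive equilibrium: 102 − 0.3q = 3 + 0.3q → q* = 165, p* = 52.5.
A tax t gives Δq = t/0.6 and wedge t, so DWL = t²/1.2.
t²/1.2 = 3151.875 → t² = 3782.25 → t = 61.5.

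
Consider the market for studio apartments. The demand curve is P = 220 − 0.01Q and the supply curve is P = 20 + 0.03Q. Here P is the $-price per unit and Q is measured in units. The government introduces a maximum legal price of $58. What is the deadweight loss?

Competitive equilibrium: 220 − 0.01Q = 20 + 0.03Q → Q* = 5000, P* = 170.
At the ceiling P = 58, quantity supplied = (58 − 20)/0.03 = 1266.6666667.
Willingness to pay at Q' = 1266.6666667: 220 − 0.01·1266.6666667 = 207.3333333.
ΔQ = 5000 − 1266.6666667 = 3733.3333333; wedge = 207.3333333 − 58 = 149.3333333.
Welfare loss = ½ × 3733.3333333 × 149.3333333 = $278755.56.

$278755.56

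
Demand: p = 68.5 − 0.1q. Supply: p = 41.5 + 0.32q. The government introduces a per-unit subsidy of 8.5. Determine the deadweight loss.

Competitive equilibrium: 68.5 − 0.1q = 41.5 + 0.32q → q* = 64.2857, p* = 62.0714.
The subsidy lowers effective supply by 8.5: p = 33 + 0.32q.
New quantity: 68.5 − 0.1q = 33 + 0.32q → q' = 84.5238.
Overproduction Δq = 84.5238 − 64.2857 = 20.2381; wedge = subsidy = 8.5.
Deadweight loss = ½ × 20.2381 × 8.5 = 86.01.

86.01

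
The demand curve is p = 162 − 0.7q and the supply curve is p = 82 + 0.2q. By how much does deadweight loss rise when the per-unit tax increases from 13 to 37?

Competitive equilibrium: 162 − 0.7q = 82 + 0.2q → q* = 88.8889, p* = 99.7778.
For a per-unit tax t: Δq = t/0.9, so DWL = ½·t·(t/0.9) = t²/1.8.
At t = 13: DWL = 93.889. At t = 37: DWL = 760.556.
Increase = 760.556 − 93.889 = 666.67.

666.67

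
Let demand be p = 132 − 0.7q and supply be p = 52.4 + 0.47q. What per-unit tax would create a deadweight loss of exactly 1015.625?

Competitive equilibrium: 132 − 0.7q = 52.4 + 0.47q → q* = 68.0342, p* = 84.3761.
A tax t gives Δq = t/1.17 and wedge t, so DWL = t²/2.34.
t²/2.34 = 1015.625 → t² = 2376.5625 → t = 48.75.

48.75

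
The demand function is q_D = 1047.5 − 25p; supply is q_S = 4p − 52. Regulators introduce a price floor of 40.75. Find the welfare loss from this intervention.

728.99

In inverse form: demand p = 41.9 − 0.04q, supply p = 13 + 0.25q.
Competitive equilibrium: 41.9 − 0.04q = 13 + 0.25q → q* = 99.6552, p* = 37.9138.
At the floor p = 40.75, quantity demanded = (41.9 − 40.75)/0.04 = 28.75.
Sellers' marginal cost at q' = 28.75: 13 + 0.25·28.75 = 20.1875.
Δq = 99.6552 − 28.75 = 70.9052; wedge = 40.75 − 20.1875 = 20.5625.
The triangle = ½ × 70.9052 × 20.5625 = 728.99.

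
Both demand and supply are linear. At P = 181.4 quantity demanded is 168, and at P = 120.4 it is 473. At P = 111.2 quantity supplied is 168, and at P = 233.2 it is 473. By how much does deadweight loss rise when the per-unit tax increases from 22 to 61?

Demand slope = (120.4 − 181.4)/(473 − 168) = −0.2, so P = 215 − 0.2Q.
Supply slope = (233.2 − 111.2)/(473 − 168) = 0.4, so P = 44 + 0.4Q.
Competitive equilibrium: 215 − 0.2Q = 44 + 0.4Q → Q* = 285, P* = 158.
For a per-unit tax t: ΔQ = t/0.6, so DWL = ½·t·(t/0.6) = t²/1.2.
At t = 22: DWL = 403.333. At t = 61: DWL = 3100.833.
Increase = 3100.833 − 403.333 = 2697.50.

2697.50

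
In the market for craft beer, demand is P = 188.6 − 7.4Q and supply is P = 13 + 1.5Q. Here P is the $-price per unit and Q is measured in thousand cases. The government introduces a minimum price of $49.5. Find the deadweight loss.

$3.87 thousand

Competitive equilibrium: 188.6 − 7.4Q = 13 + 1.5Q → Q* = 19.7303, P* = 42.5955.
At the floor P = 49.5, quantity demanded = (188.6 − 49.5)/7.4 = 18.7973.
Sellers' marginal cost at Q' = 18.7973: 13 + 1.5·18.7973 = 41.196.
ΔQ = 19.7303 − 18.7973 = 0.933; wedge = 49.5 − 41.196 = 8.304.
Welfare loss = ½ × 0.933 × 8.304 = $3.87 thousand.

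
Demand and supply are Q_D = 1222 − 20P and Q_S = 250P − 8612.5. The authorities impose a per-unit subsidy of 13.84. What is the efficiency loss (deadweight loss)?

In inverse form: demand P = 61.1 − 0.05Q, supply P = 34.45 + 0.004Q.
Competitive equilibrium: 61.1 − 0.05Q = 34.45 + 0.004Q → Q* = 493.5185, P* = 36.4241.
The subsidy lowers effective supply by 13.84: P = 20.61 + 0.004Q.
New quantity: 61.1 − 0.05Q = 20.61 + 0.004Q → Q' = 749.8148.
Overproduction ΔQ = 749.8148 − 493.5185 = 256.2963; wedge = subsidy = 13.84.
Deadweight loss = ½ × 256.2963 × 13.84 = 1773.57.

1773.57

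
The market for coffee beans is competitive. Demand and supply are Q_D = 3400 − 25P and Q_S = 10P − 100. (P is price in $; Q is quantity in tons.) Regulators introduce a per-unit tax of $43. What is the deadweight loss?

$6603.57

In inverse form: demand P = 136 − 0.04Q, supply P = 10 + 0.1Q.
Competitive equilibrium: 136 − 0.04Q = 10 + 0.1Q → Q* = 900, P* = 100.
With the tax, the buyer price exceeds the seller price by 43: (136 − 0.04Q) − (10 + 0.1Q) = 43 → Q' = 592.8571.
ΔQ = 900 − 592.8571 = 307.1429; the wedge equals the tax, 43.
The triangle = ½ × 307.1429 × 43 = $6603.57.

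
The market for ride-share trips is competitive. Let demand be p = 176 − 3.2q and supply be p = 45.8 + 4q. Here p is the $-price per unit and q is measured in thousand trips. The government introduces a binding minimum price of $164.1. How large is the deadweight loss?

$742.83 thousand

Competitive equilibrium: 176 − 3.2q = 45.8 + 4q → q* = 18.08333, p* = 118.13333.
At the floor p = 164.1, quantity demanded = (176 − 164.1)/3.2 = 3.71875.
Sellers' marginal cost at q' = 3.71875: 45.8 + 4·3.71875 = 60.675.
Δq = 18.08333 − 3.71875 = 14.36458; wedge = 164.1 − 60.675 = 103.425.
DWL = ½ × 14.36458 × 103.425 = $742.83 thousand.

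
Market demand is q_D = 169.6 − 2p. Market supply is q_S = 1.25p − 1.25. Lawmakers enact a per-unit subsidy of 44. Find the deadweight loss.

In inverse form: demand p = 84.8 − 0.5q, supply p = 1 + 0.8q.
Competitive equilibrium: 84.8 − 0.5q = 1 + 0.8q → q* = 64.4615, p* = 52.5692.
The subsidy lowers effective supply by 44: p = 0.8q − 43.
New quantity: 84.8 − 0.5q = 0.8q − 43 → q' = 98.3077.
Overproduction Δq = 98.3077 − 64.4615 = 33.8462; wedge = subsidy = 44.
Deadweight loss = ½ × 33.8462 × 44 = 744.62.

744.62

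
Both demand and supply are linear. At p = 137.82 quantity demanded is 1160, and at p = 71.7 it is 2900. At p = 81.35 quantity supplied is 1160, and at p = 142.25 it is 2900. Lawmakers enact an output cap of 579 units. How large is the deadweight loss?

Demand slope = (71.7 − 137.82)/(2900 − 1160) = −0.038, so p = 181.9 − 0.038q.
Supply slope = (142.25 − 81.35)/(2900 − 1160) = 0.035, so p = 40.75 + 0.035q.
Competitive equilibrium: 181.9 − 0.038q = 40.75 + 0.035q → q* = 1933.5616, p* = 108.4247.
At q = 579: demand price = 181.9 − 0.038·579 = 159.898; supply price = 40.75 + 0.035·579 = 61.015.
Δq = 1933.5616 − 579 = 1354.5616; wedge = 159.898 − 61.015 = 98.883.
Welfare loss = ½ × 1354.5616 × 98.883 = 66971.56.

66971.56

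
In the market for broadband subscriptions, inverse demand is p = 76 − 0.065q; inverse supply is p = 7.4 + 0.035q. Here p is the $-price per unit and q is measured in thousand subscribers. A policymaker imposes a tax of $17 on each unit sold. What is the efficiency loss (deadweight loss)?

$1445 thousand

Competitive equilibrium: 76 − 0.065q = 7.4 + 0.035q → q* = 686, p* = 31.41.
With the tax, the buyer price exceeds the seller price by 17: (76 − 0.065q) − (7.4 + 0.035q) = 17 → q' = 516.
Δq = 686 − 516 = 170; the wedge equals the tax, 17.
Deadweight loss = ½ × 170 × 17 = $1445 thousand.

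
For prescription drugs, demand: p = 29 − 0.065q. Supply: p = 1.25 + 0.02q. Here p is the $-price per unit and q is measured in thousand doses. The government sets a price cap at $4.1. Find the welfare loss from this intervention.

Competitive equilibrium: 29 − 0.065q = 1.25 + 0.02q → q* = 326.4706, p* = 7.7794.
At the ceiling p = 4.1, quantity supplied = (4.1 − 1.25)/0.02 = 142.5.
Willingness to pay at q' = 142.5: 29 − 0.065·142.5 = 19.7375.
Δq = 326.4706 − 142.5 = 183.9706; wedge = 19.7375 − 4.1 = 15.6375.
The triangle = ½ × 183.9706 × 15.6375 = $1438.42 thousand.

$1438.42 thousand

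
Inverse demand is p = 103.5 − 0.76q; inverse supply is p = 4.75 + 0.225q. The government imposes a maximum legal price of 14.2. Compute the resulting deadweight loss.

1671.30

Competitive equilibrium: 103.5 − 0.76q = 4.75 + 0.225q → q* = 100.2538, p* = 27.3071.
At the ceiling p = 14.2, quantity supplied = (14.2 − 4.75)/0.225 = 42.
Willingness to pay at q' = 42: 103.5 − 0.76·42 = 71.58.
Δq = 100.2538 − 42 = 58.2538; wedge = 71.58 − 14.2 = 57.38.
Welfare loss = ½ × 58.2538 × 57.38 = 1671.30.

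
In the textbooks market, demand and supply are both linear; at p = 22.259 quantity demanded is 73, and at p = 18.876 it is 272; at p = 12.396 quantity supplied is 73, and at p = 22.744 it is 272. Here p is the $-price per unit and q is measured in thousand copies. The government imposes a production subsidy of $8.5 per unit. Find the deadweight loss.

Demand slope = (18.876 − 22.259)/(272 − 73) = −0.017, so p = 23.5 − 0.017q.
Supply slope = (22.744 − 12.396)/(272 − 73) = 0.052, so p = 8.6 + 0.052q.
Competitive equilibrium: 23.5 − 0.017q = 8.6 + 0.052q → q* = 215.942, p* = 19.829.
The subsidy lowers effective supply by 8.5: p = 0.1 + 0.052q.
New quantity: 23.5 − 0.017q = 0.1 + 0.052q → q' = 339.1304.
Overproduction Δq = 339.1304 − 215.942 = 123.1884; wedge = subsidy = 8.5.
Deadweight loss = ½ × 123.1884 × 8.5 = $523.55 thousand.

$523.55 thousand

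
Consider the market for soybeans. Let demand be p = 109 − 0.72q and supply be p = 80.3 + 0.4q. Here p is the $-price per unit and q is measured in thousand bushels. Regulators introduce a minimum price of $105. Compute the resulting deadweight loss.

$225.56 thousand

Competitive equilibrium: 109 − 0.72q = 80.3 + 0.4q → q* = 25.625, p* = 90.55.
At the floor p = 105, quantity demanded = (109 − 105)/0.72 = 5.5556.
Sellers' marginal cost at q' = 5.5556: 80.3 + 0.4·5.5556 = 82.5222.
Δq = 25.625 − 5.5556 = 20.0694; wedge = 105 − 82.5222 = 22.4778.
The triangle = ½ × 20.0694 × 22.4778 = $225.56 thousand.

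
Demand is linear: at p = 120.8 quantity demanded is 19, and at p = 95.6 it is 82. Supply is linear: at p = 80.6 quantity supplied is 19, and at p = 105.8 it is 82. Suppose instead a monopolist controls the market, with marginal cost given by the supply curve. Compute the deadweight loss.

Demand slope = (95.6 − 120.8)/(82 − 19) = −0.4, so p = 128.4 − 0.4q.
Supply slope = (105.8 − 80.6)/(82 − 19) = 0.4, so p = 73 + 0.4q.
Competitive equilibrium: 128.4 − 0.4q = 73 + 0.4q → q* = 69.25, p* = 100.7.
Marginal revenue: MR = 128.4 − 0.8q. Set MR = MC: 128.4 − 0.8q = 73 + 0.4q → q_m = 46.1667.
Price p_m = 128.4 − 0.4·46.1667 = 109.9333; MC(q_m) = 73 + 0.4·46.1667 = 91.4667.
Competitive q* = 69.25, so Δq = 23.0833; wedge = 109.9333 − 91.4667 = 18.4666.
Welfare loss = ½ × 23.0833 × 18.4666 = 213.14.

213.14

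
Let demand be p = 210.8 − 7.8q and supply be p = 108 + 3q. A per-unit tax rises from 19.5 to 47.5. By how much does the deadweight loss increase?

Competitive equilibrium: 210.8 − 7.8q = 108 + 3q → q* = 9.5185, p* = 136.5556.
For a per-unit tax t: Δq = t/10.8, so DWL = ½·t·(t/10.8) = t²/21.6.
At t = 19.5: DWL = 17.604. At t = 47.5: DWL = 104.456.
Increase = 104.456 − 17.604 = 86.85.

86.85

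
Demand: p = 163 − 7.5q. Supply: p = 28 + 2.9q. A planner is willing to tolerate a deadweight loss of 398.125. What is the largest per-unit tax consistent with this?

Competitive equilibrium: 163 − 7.5q = 28 + 2.9q → q* = 12.9808, p* = 65.6442.
A tax t gives Δq = t/10.4 and wedge t, so DWL = t²/20.8.
t²/20.8 = 398.125 → t² = 8281 → t = 91.

91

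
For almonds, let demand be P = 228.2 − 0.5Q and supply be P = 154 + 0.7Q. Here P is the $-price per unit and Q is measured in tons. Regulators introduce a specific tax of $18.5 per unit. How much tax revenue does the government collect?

Competitive equilibrium: 228.2 − 0.5Q = 154 + 0.7Q → Q* = 61.8333, P* = 197.2833.
With the tax, the buyer price exceeds the seller price by 18.5: (228.2 − 0.5Q) − (154 + 0.7Q) = 18.5 → Q' = 46.4167.
Tax revenue = 18.5 × 46.4167 = $858.71.

$858.71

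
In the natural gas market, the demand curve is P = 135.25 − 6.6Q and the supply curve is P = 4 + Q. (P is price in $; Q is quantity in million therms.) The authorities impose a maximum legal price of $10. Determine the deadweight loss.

$482.63 million

Competitive equilibrium: 135.25 − 6.6Q = 4 + Q → Q* = 17.26974, P* = 21.26974.
At the ceiling P = 10, quantity supplied = (10 − 4)/1 = 6.
Willingness to pay at Q' = 6: 135.25 − 6.6·6 = 95.65.
ΔQ = 17.26974 − 6 = 11.26974; wedge = 95.65 − 10 = 85.65.
The triangle = ½ × 11.26974 × 85.65 = $482.63 million.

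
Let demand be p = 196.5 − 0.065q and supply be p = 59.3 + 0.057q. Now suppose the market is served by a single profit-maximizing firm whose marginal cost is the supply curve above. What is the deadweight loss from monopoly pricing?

Competitive equilibrium: 196.5 − 0.065q = 59.3 + 0.057q → q* = 1124.59016, p* = 123.40164.
Marginal revenue: MR = 196.5 − 0.13q. Set MR = MC: 196.5 − 0.13q = 59.3 + 0.057q → q_m = 733.68984.
Price p_m = 196.5 − 0.065·733.68984 = 148.81016; MC(q_m) = 59.3 + 0.057·733.68984 = 101.12032.
Competitive q* = 1124.59016, so Δq = 390.90032; wedge = 148.81016 − 101.12032 = 47.68984.
Welfare loss = ½ × 390.90032 × 47.68984 = 9320.99.

9320.99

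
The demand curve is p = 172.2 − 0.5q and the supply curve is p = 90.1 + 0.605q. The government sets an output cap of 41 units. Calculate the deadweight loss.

Competitive equilibrium: 172.2 − 0.5q = 90.1 + 0.605q → q* = 74.2986, p* = 135.0507.
At q = 41: demand price = 172.2 − 0.5·41 = 151.7; supply price = 90.1 + 0.605·41 = 114.905.
Δq = 74.2986 − 41 = 33.2986; wedge = 151.7 − 114.905 = 36.795.
Welfare loss = ½ × 33.2986 × 36.795 = 612.61.

612.61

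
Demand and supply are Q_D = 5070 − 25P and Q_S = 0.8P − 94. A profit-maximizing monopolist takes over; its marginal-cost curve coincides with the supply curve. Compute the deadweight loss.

In inverse form: demand P = 202.8 − 0.04Q, supply P = 117.5 + 1.25Q.
Competitive equilibrium: 202.8 − 0.04Q = 117.5 + 1.25Q → Q* = 66.124, P* = 200.155.
Marginal revenue: MR = 202.8 − 0.08Q. Set MR = MC: 202.8 − 0.08Q = 117.5 + 1.25Q → Q_m = 64.1353.
Price P_m = 202.8 − 0.04·64.1353 = 200.2346; MC(Q_m) = 117.5 + 1.25·64.1353 = 197.6691.
Competitive Q* = 66.124, so ΔQ = 1.9887; wedge = 200.2346 − 197.6691 = 2.5655.
DWL = ½ × 1.9887 × 2.5655 = 2.55.

2.55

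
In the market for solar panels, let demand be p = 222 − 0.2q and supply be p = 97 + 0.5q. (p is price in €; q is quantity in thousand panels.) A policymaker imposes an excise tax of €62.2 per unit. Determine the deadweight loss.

€2763.46 thousand

Competitive equilibrium: 222 − 0.2q = 97 + 0.5q → q* = 178.5714, p* = 186.2857.
With the tax, the buyer price exceeds the seller price by 62.2: (222 − 0.2q) − (97 + 0.5q) = 62.2 → q' = 89.7143.
Δq = 178.5714 − 89.7143 = 88.8571; the wedge equals the tax, 62.2.
DWL = ½ × 88.8571 × 62.2 = €2763.46 thousand.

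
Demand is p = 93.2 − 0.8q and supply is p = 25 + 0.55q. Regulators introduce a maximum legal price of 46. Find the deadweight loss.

102.73

Competitive equilibrium: 93.2 − 0.8q = 25 + 0.55q → q* = 50.5185, p* = 52.7852.
At the ceiling p = 46, quantity supplied = (46 − 25)/0.55 = 38.1818.
Willingness to pay at q' = 38.1818: 93.2 − 0.8·38.1818 = 62.6546.
Δq = 50.5185 − 38.1818 = 12.3367; wedge = 62.6546 − 46 = 16.6546.
Deadweight loss = ½ × 12.3367 × 16.6546 = 102.73.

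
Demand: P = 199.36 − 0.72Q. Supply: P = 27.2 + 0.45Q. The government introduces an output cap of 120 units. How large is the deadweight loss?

Competitive equilibrium: 199.36 − 0.72Q = 27.2 + 0.45Q → Q* = 147.1453, P* = 93.4154.
At Q = 120: demand price = 199.36 − 0.72·120 = 112.96; supply price = 27.2 + 0.45·120 = 81.2.
ΔQ = 147.1453 − 120 = 27.1453; wedge = 112.96 − 81.2 = 31.76.
The triangle = ½ × 27.1453 × 31.76 = 431.07.

431.07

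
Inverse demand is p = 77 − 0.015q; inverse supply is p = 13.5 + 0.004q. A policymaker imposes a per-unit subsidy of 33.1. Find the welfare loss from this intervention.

28831.84

Competitive equilibrium: 77 − 0.015q = 13.5 + 0.004q → q* = 3342.1053, p* = 26.8684.
The subsidy lowers effective supply by 33.1: p = 0.004q − 19.6.
New quantity: 77 − 0.015q = 0.004q − 19.6 → q' = 5084.2105.
Overproduction Δq = 5084.2105 − 3342.1053 = 1742.1052; wedge = subsidy = 33.1.
Deadweight loss = ½ × 1742.1052 × 33.1 = 28831.84.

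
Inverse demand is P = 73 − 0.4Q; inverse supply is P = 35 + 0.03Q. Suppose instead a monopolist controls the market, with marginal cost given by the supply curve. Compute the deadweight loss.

389.97

Competitive equilibrium: 73 − 0.4Q = 35 + 0.03Q → Q* = 88.3721, P* = 37.6512.
Marginal revenue: MR = 73 − 0.8Q. Set MR = MC: 73 − 0.8Q = 35 + 0.03Q → Q_m = 45.7831.
Price P_m = 73 − 0.4·45.7831 = 54.6868; MC(Q_m) = 35 + 0.03·45.7831 = 36.3735.
Competitive Q* = 88.3721, so ΔQ = 42.589; wedge = 54.6868 − 36.3735 = 18.3133.
Deadweight loss = ½ × 42.589 × 18.3133 = 389.97.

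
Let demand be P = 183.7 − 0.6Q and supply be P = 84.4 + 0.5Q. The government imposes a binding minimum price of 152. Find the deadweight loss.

Competitive equilibrium: 183.7 − 0.6Q = 84.4 + 0.5Q → Q* = 90.2727, P* = 129.5364.
At the floor P = 152, quantity demanded = (183.7 − 152)/0.6 = 52.8333.
Sellers' marginal cost at Q' = 52.8333: 84.4 + 0.5·52.8333 = 110.8167.
ΔQ = 90.2727 − 52.8333 = 37.4394; wedge = 152 − 110.8167 = 41.1833.
Welfare loss = ½ × 37.4394 × 41.1833 = 770.94.

770.94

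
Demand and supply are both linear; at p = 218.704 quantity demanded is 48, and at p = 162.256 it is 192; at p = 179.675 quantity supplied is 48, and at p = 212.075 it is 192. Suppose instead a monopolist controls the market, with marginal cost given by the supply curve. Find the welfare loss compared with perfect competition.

576.36

Demand slope = (162.256 − 218.704)/(192 − 48) = −0.392, so p = 237.52 − 0.392q.
Supply slope = (212.075 − 179.675)/(192 − 48) = 0.225, so p = 168.875 + 0.225q.
Competitive equilibrium: 237.52 − 0.392q = 168.875 + 0.225q → q* = 111.2561, p* = 193.9076.
Marginal revenue: MR = 237.52 − 0.784q. Set MR = MC: 237.52 − 0.784q = 168.875 + 0.225q → q_m = 68.0327.
Price p_m = 237.52 − 0.392·68.0327 = 210.8512; MC(q_m) = 168.875 + 0.225·68.0327 = 184.1824.
Competitive q* = 111.2561, so Δq = 43.2234; wedge = 210.8512 − 184.1824 = 26.6688.
The triangle = ½ × 43.2234 × 26.6688 = 576.36.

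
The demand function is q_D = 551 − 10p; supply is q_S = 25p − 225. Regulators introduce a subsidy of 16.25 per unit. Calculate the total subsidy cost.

In inverse form: demand p = 55.1 − 0.1q, supply p = 9 + 0.04q.
Competitive equilibrium: 55.1 − 0.1q = 9 + 0.04q → q* = 329.2857, p* = 22.1714.
The subsidy lowers effective supply by 16.25: p = 0.04q − 7.25.
New quantity: 55.1 − 0.1q = 0.04q − 7.25 → q' = 445.3571.
Total subsidy cost = 16.25 × 445.3571 = 7237.05.

7237.05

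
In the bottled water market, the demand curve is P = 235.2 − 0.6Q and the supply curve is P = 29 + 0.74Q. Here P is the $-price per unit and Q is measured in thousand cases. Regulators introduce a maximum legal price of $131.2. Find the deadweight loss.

$166.68 thousand

Competitive equilibrium: 235.2 − 0.6Q = 29 + 0.74Q → Q* = 153.8806, P* = 142.8716.
At the ceiling P = 131.2, quantity supplied = (131.2 − 29)/0.74 = 138.1081.
Willingness to pay at Q' = 138.1081: 235.2 − 0.6·138.1081 = 152.3351.
ΔQ = 153.8806 − 138.1081 = 15.7725; wedge = 152.3351 − 131.2 = 21.1351.
DWL = ½ × 15.7725 × 21.1351 = $166.68 thousand.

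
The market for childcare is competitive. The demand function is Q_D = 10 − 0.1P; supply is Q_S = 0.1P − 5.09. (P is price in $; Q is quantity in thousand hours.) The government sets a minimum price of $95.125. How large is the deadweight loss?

In inverse form: demand P = 100 − 10Q, supply P = 50.9 + 10Q.
Competitive equilibrium: 100 − 10Q = 50.9 + 10Q → Q* = 2.455, P* = 75.45.
At the floor P = 95.125, quantity demanded = (100 − 95.125)/10 = 0.4875.
Sellers' marginal cost at Q' = 0.4875: 50.9 + 10·0.4875 = 55.775.
ΔQ = 2.455 − 0.4875 = 1.9675; wedge = 95.125 − 55.775 = 39.35.
The triangle = ½ × 1.9675 × 39.35 = $38.71 thousand.

$38.71 thousand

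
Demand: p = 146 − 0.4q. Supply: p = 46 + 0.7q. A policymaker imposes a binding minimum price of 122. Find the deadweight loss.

525.45

Competitive equilibrium: 146 − 0.4q = 46 + 0.7q → q* = 90.9091, p* = 109.6364.
At the floor p = 122, quantity demanded = (146 − 122)/0.4 = 60.
Sellers' marginal cost at q' = 60: 46 + 0.7·60 = 88.
Δq = 90.9091 − 60 = 30.9091; wedge = 122 − 88 = 34.
Deadweight loss = ½ × 30.9091 × 34 = 525.45.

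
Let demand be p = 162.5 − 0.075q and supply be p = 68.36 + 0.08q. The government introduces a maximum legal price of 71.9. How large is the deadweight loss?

24574.25

Competitive equilibrium: 162.5 − 0.075q = 68.36 + 0.08q → q* = 607.35484, p* = 116.94839.
At the ceiling p = 71.9, quantity supplied = (71.9 − 68.36)/0.08 = 44.25.
Willingness to pay at q' = 44.25: 162.5 − 0.075·44.25 = 159.18125.
Δq = 607.35484 − 44.25 = 563.10484; wedge = 159.18125 − 71.9 = 87.28125.
Deadweight loss = ½ × 563.10484 × 87.28125 = 24574.25.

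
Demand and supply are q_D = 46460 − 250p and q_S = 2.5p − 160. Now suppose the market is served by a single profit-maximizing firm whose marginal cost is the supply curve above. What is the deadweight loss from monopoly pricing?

1.77

In inverse form: demand p = 185.84 − 0.004q, supply p = 64 + 0.4q.
Competitive equilibrium: 185.84 − 0.004q = 64 + 0.4q → q* = 301.5842, p* = 184.6337.
Marginal revenue: MR = 185.84 − 0.008q. Set MR = MC: 185.84 − 0.008q = 64 + 0.4q → q_m = 298.6275.
Price p_m = 185.84 − 0.004·298.6275 = 184.6455; MC(q_m) = 64 + 0.4·298.6275 = 183.451.
Competitive q* = 301.5842, so Δq = 2.9567; wedge = 184.6455 − 183.451 = 1.1945.
Deadweight loss = ½ × 2.9567 × 1.1945 = 1.77.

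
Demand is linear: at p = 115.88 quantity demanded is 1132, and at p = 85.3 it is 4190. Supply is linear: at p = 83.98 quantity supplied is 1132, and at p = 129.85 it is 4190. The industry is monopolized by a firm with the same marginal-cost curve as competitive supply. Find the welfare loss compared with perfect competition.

Demand slope = (85.3 − 115.88)/(4190 − 1132) = −0.01, so p = 127.2 − 0.01q.
Supply slope = (129.85 − 83.98)/(4190 − 1132) = 0.015, so p = 67 + 0.015q.
Competitive equilibrium: 127.2 − 0.01q = 67 + 0.015q → q* = 2408, p* = 103.12.
Marginal revenue: MR = 127.2 − 0.02q. Set MR = MC: 127.2 − 0.02q = 67 + 0.015q → q_m = 1720.
Price p_m = 127.2 − 0.01·1720 = 110; MC(q_m) = 67 + 0.015·1720 = 92.8.
Competitive q* = 2408, so Δq = 688; wedge = 110 − 92.8 = 17.2.
The triangle = ½ × 688 × 17.2 = 5916.80.

5916.80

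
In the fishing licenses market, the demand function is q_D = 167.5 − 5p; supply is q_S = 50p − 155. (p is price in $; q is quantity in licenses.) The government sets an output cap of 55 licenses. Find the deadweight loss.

In inverse form: demand p = 33.5 − 0.2q, supply p = 3.1 + 0.02q.
Competitive equilibrium: 33.5 − 0.2q = 3.1 + 0.02q → q* = 138.1818, p* = 5.8636.
At q = 55: demand price = 33.5 − 0.2·55 = 22.5; supply price = 3.1 + 0.02·55 = 4.2.
Δq = 138.1818 − 55 = 83.1818; wedge = 22.5 − 4.2 = 18.3.
Deadweight loss = ½ × 83.1818 × 18.3 = $761.11.

$761.11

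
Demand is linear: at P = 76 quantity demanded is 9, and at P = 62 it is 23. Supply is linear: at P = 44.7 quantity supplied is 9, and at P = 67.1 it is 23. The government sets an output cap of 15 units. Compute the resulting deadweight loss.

Demand slope = (62 − 76)/(23 − 9) = −1, so P = 85 − Q.
Supply slope = (67.1 − 44.7)/(23 − 9) = 1.6, so P = 30.3 + 1.6Q.
Competitive equilibrium: 85 − Q = 30.3 + 1.6Q → Q* = 21.0385, P* = 63.9615.
At Q = 15: demand price = 85 − 1·15 = 70; supply price = 30.3 + 1.6·15 = 54.3.
ΔQ = 21.0385 − 15 = 6.0385; wedge = 70 − 54.3 = 15.7.
Deadweight loss = ½ × 6.0385 × 15.7 = 47.40.

47.40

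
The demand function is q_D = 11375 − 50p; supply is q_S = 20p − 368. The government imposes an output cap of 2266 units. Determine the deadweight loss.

In inverse form: demand p = 227.5 − 0.02q, supply p = 18.4 + 0.05q.
Competitive equilibrium: 227.5 − 0.02q = 18.4 + 0.05q → q* = 2987.1429, p* = 167.7571.
At q = 2266: demand price = 227.5 − 0.02·2266 = 182.18; supply price = 18.4 + 0.05·2266 = 131.7.
Δq = 2987.1429 − 2266 = 721.1429; wedge = 182.18 − 131.7 = 50.48.
DWL = ½ × 721.1429 × 50.48 = 18201.65.

18201.65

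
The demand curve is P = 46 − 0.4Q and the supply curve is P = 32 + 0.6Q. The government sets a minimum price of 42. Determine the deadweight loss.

Competitive equilibrium: 46 − 0.4Q = 32 + 0.6Q → Q* = 14, P* = 40.4.
At the floor P = 42, quantity demanded = (46 − 42)/0.4 = 10.
Sellers' marginal cost at Q' = 10: 32 + 0.6·10 = 38.
ΔQ = 14 − 10 = 4; wedge = 42 − 38 = 4.
Welfare loss = ½ × 4 × 4 = 8.

8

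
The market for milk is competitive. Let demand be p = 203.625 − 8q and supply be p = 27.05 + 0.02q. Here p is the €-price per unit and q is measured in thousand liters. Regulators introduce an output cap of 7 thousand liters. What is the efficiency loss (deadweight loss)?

€904.28 thousand

Competitive equilibrium: 203.625 − 8q = 27.05 + 0.02q → q* = 22.01683, p* = 27.49034.
At q = 7: demand price = 203.625 − 8·7 = 147.625; supply price = 27.05 + 0.02·7 = 27.19.
Δq = 22.01683 − 7 = 15.01683; wedge = 147.625 − 27.19 = 120.435.
Welfare loss = ½ × 15.01683 × 120.435 = €904.28 thousand.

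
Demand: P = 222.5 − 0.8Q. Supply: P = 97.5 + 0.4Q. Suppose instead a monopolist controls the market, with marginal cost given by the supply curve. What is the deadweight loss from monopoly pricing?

1041.67

Competitive equilibrium: 222.5 − 0.8Q = 97.5 + 0.4Q → Q* = 104.1667, P* = 139.1667.
Marginal revenue: MR = 222.5 − 1.6Q. Set MR = MC: 222.5 − 1.6Q = 97.5 + 0.4Q → Q_m = 62.5.
Price P_m = 222.5 − 0.8·62.5 = 172.5; MC(Q_m) = 97.5 + 0.4·62.5 = 122.5.
Competitive Q* = 104.1667, so ΔQ = 41.6667; wedge = 172.5 − 122.5 = 50.
Welfare loss = ½ × 41.6667 × 50 = 1041.67.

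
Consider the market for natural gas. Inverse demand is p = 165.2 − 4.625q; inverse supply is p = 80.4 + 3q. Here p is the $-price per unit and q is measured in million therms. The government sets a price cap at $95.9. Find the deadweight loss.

Competitive equilibrium: 165.2 − 4.625q = 80.4 + 3q → q* = 11.1213, p* = 113.7639.
At the ceiling p = 95.9, quantity supplied = (95.9 − 80.4)/3 = 5.1667.
Willingness to pay at q' = 5.1667: 165.2 − 4.625·5.1667 = 141.304.
Δq = 11.1213 − 5.1667 = 5.9546; wedge = 141.304 − 95.9 = 45.404.
Deadweight loss = ½ × 5.9546 × 45.404 = $135.18 million.

$135.18 million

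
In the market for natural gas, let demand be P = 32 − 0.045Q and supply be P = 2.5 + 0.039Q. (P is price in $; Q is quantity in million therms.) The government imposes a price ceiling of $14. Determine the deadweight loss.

$133.22 million

Competitive equilibrium: 32 − 0.045Q = 2.5 + 0.039Q → Q* = 351.1905, P* = 16.1964.
At the ceiling P = 14, quantity supplied = (14 − 2.5)/0.039 = 294.8718.
Willingness to pay at Q' = 294.8718: 32 − 0.045·294.8718 = 18.7308.
ΔQ = 351.1905 − 294.8718 = 56.3187; wedge = 18.7308 − 14 = 4.7308.
Welfare loss = ½ × 56.3187 × 4.7308 = $133.22 million.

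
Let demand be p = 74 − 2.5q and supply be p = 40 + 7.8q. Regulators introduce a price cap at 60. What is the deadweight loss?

2.80

Competitive equilibrium: 74 − 2.5q = 40 + 7.8q → q* = 3.301, p* = 65.7476.
At the ceiling p = 60, quantity supplied = (60 − 40)/7.8 = 2.5641.
Willingness to pay at q' = 2.5641: 74 − 2.5·2.5641 = 67.5898.
Δq = 3.301 − 2.5641 = 0.7369; wedge = 67.5898 − 60 = 7.5898.
The triangle = ½ × 0.7369 × 7.5898 = 2.80.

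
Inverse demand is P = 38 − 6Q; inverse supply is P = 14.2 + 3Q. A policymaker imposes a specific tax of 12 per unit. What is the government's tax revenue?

Competitive equilibrium: 38 − 6Q = 14.2 + 3Q → Q* = 2.6444, P* = 22.1333.
With the tax, the buyer price exceeds the seller price by 12: (38 − 6Q) − (14.2 + 3Q) = 12 → Q' = 1.3111.
Tax revenue = 12 × 1.3111 = 15.73.

15.73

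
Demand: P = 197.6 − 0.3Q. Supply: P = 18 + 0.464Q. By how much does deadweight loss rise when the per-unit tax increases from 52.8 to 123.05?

Competitive equilibrium: 197.6 − 0.3Q = 18 + 0.464Q → Q* = 235.0785, P* = 127.0764.
For a per-unit tax t: ΔQ = t/0.764, so DWL = ½·t·(t/0.764) = t²/1.528.
At t = 52.8: DWL = 1824.503. At t = 123.05: DWL = 9909.229.
Increase = 9909.229 − 1824.503 = 8084.73.

8084.73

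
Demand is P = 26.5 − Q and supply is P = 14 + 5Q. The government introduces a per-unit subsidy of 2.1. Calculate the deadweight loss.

0.37

Competitive equilibrium: 26.5 − Q = 14 + 5Q → Q* = 2.0833, P* = 24.4167.
The subsidy lowers effective supply by 2.1: P = 11.9 + 5Q.
New quantity: 26.5 − Q = 11.9 + 5Q → Q' = 2.4333.
Overproduction ΔQ = 2.4333 − 2.0833 = 0.35; wedge = subsidy = 2.1.
Deadweight loss = ½ × 0.35 × 2.1 = 0.37.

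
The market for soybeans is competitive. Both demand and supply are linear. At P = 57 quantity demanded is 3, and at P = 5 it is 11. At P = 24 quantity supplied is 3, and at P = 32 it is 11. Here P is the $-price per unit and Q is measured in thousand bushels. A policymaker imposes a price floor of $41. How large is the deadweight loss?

Demand slope = (5 − 57)/(11 − 3) = −6.5, so P = 76.5 − 6.5Q.
Supply slope = (32 − 24)/(11 − 3) = 1, so P = 21 + Q.
Competitive equilibrium: 76.5 − 6.5Q = 21 + Q → Q* = 7.4, P* = 28.4.
At the floor P = 41, quantity demanded = (76.5 − 41)/6.5 = 5.4615.
Sellers' marginal cost at Q' = 5.4615: 21 + 1·5.4615 = 26.4615.
ΔQ = 7.4 − 5.4615 = 1.9385; wedge = 41 − 26.4615 = 14.5385.
Deadweight loss = ½ × 1.9385 × 14.5385 = $14.09 thousand.

$14.09 thousand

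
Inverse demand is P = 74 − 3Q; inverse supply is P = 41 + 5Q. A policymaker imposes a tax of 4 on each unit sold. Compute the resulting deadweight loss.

Competitive equilibrium: 74 − 3Q = 41 + 5Q → Q* = 4.125, P* = 61.625.
With the tax, the buyer price exceeds the seller price by 4: (74 − 3Q) − (41 + 5Q) = 4 → Q' = 3.625.
ΔQ = 4.125 − 3.625 = 0.5; the wedge equals the tax, 4.
Deadweight loss = ½ × 0.5 × 4 = 1.

1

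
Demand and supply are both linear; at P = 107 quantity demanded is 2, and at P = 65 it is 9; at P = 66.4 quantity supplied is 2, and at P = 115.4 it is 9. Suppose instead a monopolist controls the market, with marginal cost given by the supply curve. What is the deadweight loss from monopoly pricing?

17.01

Demand slope = (65 − 107)/(9 − 2) = −6, so P = 119 − 6Q.
Supply slope = (115.4 − 66.4)/(9 − 2) = 7, so P = 52.4 + 7Q.
Competitive equilibrium: 119 − 6Q = 52.4 + 7Q → Q* = 5.1231, P* = 88.2615.
Marginal revenue: MR = 119 − 12Q. Set MR = MC: 119 − 12Q = 52.4 + 7Q → Q_m = 3.5053.
Price P_m = 119 − 6·3.5053 = 97.9682; MC(Q_m) = 52.4 + 7·3.5053 = 76.9371.
Competitive Q* = 5.1231, so ΔQ = 1.6178; wedge = 97.9682 − 76.9371 = 21.0311.
DWL = ½ × 1.6178 × 21.0311 = 17.01.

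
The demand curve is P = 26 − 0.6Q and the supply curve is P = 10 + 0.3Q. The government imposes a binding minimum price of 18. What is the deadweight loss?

Competitive equilibrium: 26 − 0.6Q = 10 + 0.3Q → Q* = 17.7778, P* = 15.3333.
At the floor P = 18, quantity demanded = (26 − 18)/0.6 = 13.3333.
Sellers' marginal cost at Q' = 13.3333: 10 + 0.3·13.3333 = 14.
ΔQ = 17.7778 − 13.3333 = 4.4445; wedge = 18 − 14 = 4.
DWL = ½ × 4.4445 × 4 = 8.89.

8.89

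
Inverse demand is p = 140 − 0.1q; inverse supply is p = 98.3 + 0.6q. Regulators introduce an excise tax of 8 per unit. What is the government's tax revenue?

Competitive equilibrium: 140 − 0.1q = 98.3 + 0.6q → q* = 59.5714, p* = 134.0429.
With the tax, the buyer price exceeds the seller price by 8: (140 − 0.1q) − (98.3 + 0.6q) = 8 → q' = 48.1429.
Tax revenue = 8 × 48.1429 = 385.14.

385.14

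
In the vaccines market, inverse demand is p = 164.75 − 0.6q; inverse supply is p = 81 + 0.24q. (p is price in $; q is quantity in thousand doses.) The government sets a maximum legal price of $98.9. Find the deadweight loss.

$265.01 thousand

Competitive equilibrium: 164.75 − 0.6q = 81 + 0.24q → q* = 99.7024, p* = 104.9286.
At the ceiling p = 98.9, quantity supplied = (98.9 − 81)/0.24 = 74.5833.
Willingness to pay at q' = 74.5833: 164.75 − 0.6·74.5833 = 120.
Δq = 99.7024 − 74.5833 = 25.1191; wedge = 120 − 98.9 = 21.1.
Welfare loss = ½ × 25.1191 × 21.1 = $265.01 thousand.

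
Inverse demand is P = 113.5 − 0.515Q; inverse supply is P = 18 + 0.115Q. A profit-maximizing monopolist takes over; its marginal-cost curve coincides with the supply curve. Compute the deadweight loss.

1464.33

Competitive equilibrium: 113.5 − 0.515Q = 18 + 0.115Q → Q* = 151.5873, P* = 35.4325.
Marginal revenue: MR = 113.5 − 1.03Q. Set MR = MC: 113.5 − 1.03Q = 18 + 0.115Q → Q_m = 83.4061.
Price P_m = 113.5 − 0.515·83.4061 = 70.5459; MC(Q_m) = 18 + 0.115·83.4061 = 27.5917.
Competitive Q* = 151.5873, so ΔQ = 68.1812; wedge = 70.5459 − 27.5917 = 42.9542.
The triangle = ½ × 68.1812 × 42.9542 = 1464.33.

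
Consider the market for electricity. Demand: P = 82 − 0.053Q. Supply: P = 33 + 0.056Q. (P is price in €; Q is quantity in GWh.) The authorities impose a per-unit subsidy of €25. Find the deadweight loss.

Competitive equilibrium: 82 − 0.053Q = 33 + 0.056Q → Q* = 449.5413, P* = 58.1743.
The subsidy lowers effective supply by 25: P = 8 + 0.056Q.
New quantity: 82 − 0.053Q = 8 + 0.056Q → Q' = 678.8991.
Overproduction ΔQ = 678.8991 − 449.5413 = 229.3578; wedge = subsidy = 25.
The triangle = ½ × 229.3578 × 25 = €2866.97.

€2866.97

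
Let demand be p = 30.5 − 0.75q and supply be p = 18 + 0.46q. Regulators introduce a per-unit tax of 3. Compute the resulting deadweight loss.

3.72

Competitive equilibrium: 30.5 − 0.75q = 18 + 0.46q → q* = 10.3306, p* = 22.7521.
With the tax, the buyer price exceeds the seller price by 3: (30.5 − 0.75q) − (18 + 0.46q) = 3 → q' = 7.8512.
Δq = 10.3306 − 7.8512 = 2.4794; the wedge equals the tax, 3.
The triangle = ½ × 2.4794 × 3 = 3.72.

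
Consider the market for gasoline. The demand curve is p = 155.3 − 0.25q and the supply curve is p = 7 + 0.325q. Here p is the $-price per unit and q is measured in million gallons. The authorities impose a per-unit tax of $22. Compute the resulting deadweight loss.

Competitive equilibrium: 155.3 − 0.25q = 7 + 0.325q → q* = 257.913, p* = 90.8217.
With the tax, the buyer price exceeds the seller price by 22: (155.3 − 0.25q) − (7 + 0.325q) = 22 → q' = 219.6522.
Δq = 257.913 − 219.6522 = 38.2608; the wedge equals the tax, 22.
Deadweight loss = ½ × 38.2608 × 22 = $420.87 million.

$420.87 million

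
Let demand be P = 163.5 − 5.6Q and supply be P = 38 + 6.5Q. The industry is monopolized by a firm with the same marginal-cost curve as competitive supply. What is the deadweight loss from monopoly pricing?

65.15

Competitive equilibrium: 163.5 − 5.6Q = 38 + 6.5Q → Q* = 10.3719, P* = 105.4174.
Marginal revenue: MR = 163.5 − 11.2Q. Set MR = MC: 163.5 − 11.2Q = 38 + 6.5Q → Q_m = 7.0904.
Price P_m = 163.5 − 5.6·7.0904 = 123.7938; MC(Q_m) = 38 + 6.5·7.0904 = 84.0876.
Competitive Q* = 10.3719, so ΔQ = 3.2815; wedge = 123.7938 − 84.0876 = 39.7062.
Welfare loss = ½ × 3.2815 × 39.7062 = 65.15.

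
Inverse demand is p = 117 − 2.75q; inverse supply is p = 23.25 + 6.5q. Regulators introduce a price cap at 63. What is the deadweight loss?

Competitive equilibrium: 117 − 2.75q = 23.25 + 6.5q → q* = 10.1351, p* = 89.1284.
At the ceiling p = 63, quantity supplied = (63 − 23.25)/6.5 = 6.1154.
Willingness to pay at q' = 6.1154: 117 − 2.75·6.1154 = 100.1827.
Δq = 10.1351 − 6.1154 = 4.0197; wedge = 100.1827 − 63 = 37.1827.
Welfare loss = ½ × 4.0197 × 37.1827 = 74.73.

74.73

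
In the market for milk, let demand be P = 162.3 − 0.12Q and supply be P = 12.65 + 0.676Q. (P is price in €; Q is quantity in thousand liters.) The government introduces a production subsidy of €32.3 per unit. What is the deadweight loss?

€655.33 thousand

Competitive equilibrium: 162.3 − 0.12Q = 12.65 + 0.676Q → Q* = 188.0025, P* = 139.7397.
The subsidy lowers effective supply by 32.3: P = 0.676Q − 19.65.
New quantity: 162.3 − 0.12Q = 0.676Q − 19.65 → Q' = 228.5804.
Overproduction ΔQ = 228.5804 − 188.0025 = 40.5779; wedge = subsidy = 32.3.
DWL = ½ × 40.5779 × 32.3 = €655.33 thousand.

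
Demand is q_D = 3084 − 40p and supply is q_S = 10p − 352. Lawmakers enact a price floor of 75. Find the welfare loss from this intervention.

In inverse form: demand p = 77.1 − 0.025q, supply p = 35.2 + 0.1q.
Competitive equilibrium: 77.1 − 0.025q = 35.2 + 0.1q → q* = 335.2, p* = 68.72.
At the floor p = 75, quantity demanded = (77.1 − 75)/0.025 = 84.
Sellers' marginal cost at q' = 84: 35.2 + 0.1·84 = 43.6.
Δq = 335.2 − 84 = 251.2; wedge = 75 − 43.6 = 31.4.
The triangle = ½ × 251.2 × 31.4 = 3943.84.

3943.84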